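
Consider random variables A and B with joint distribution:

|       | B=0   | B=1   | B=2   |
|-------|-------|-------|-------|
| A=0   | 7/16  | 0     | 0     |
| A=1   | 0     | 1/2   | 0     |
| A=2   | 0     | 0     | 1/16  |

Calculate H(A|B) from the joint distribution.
Marginal P(B) (column sums):
  P(B=0) = 7/16 + 0 + 0 = 7/16
  P(B=1) = 0 + 1/2 + 0 = 1/2
  P(B=2) = 0 + 0 + 1/16 = 1/16

H(A|B) = -Σ P(A,B)·log₂ P(A|B), where P(A|B) = P(A,B) / P(B)
  (cells with P(A,B) = 0 contribute 0)
  (A=0,B=0): P(A|B) = (7/16)/(7/16) = 1;  -(7/16)·log₂(1) = 0.0000
  (A=1,B=1): P(A|B) = (1/2)/(1/2) = 1;  -(1/2)·log₂(1) = 0.0000
  (A=2,B=2): P(A|B) = (1/16)/(1/16) = 1;  -(1/16)·log₂(1) = 0.0000
H(A|B) = 0.0000 + 0.0000 + 0.0000
  = 0.0000 bits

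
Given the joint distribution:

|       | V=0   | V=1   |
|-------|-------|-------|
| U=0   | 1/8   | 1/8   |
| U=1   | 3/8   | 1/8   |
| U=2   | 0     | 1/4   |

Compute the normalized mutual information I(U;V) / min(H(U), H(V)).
Marginal P(U) (row sums):
  P(U=0) = 1/8 + 1/8 = 1/4
  P(U=1) = 3/8 + 1/8 = 1/2
  P(U=2) = 0 + 1/4 = 1/4
Marginal P(V) (column sums):
  P(V=0) = 1/8 + 3/8 + 0 = 1/2
  P(V=1) = 1/8 + 1/8 + 1/4 = 1/2

H(U) = -[(1/4)·log₂(1/4) + (1/2)·log₂(1/2) + (1/4)·log₂(1/4)]
  = 0.5000 + 0.5000 + 0.5000
  = 1.5000 bits
H(V) = -[(1/2)·log₂(1/2) + (1/2)·log₂(1/2)]
  = 0.5000 + 0.5000
  = 1.0000 bits
H(U,V) = -[(1/8)·log₂(1/8) + (1/8)·log₂(1/8) + (3/8)·log₂(3/8) + (1/8)·log₂(1/8) + (1/4)·log₂(1/4)]
  = 0.3750 + 0.3750 + 0.5306 + 0.3750 + 0.5000
  = 2.1556 bits

I(U;V) = H(U) + H(V) - H(U,V)
  = 1.5000 + 1.0000 - 2.1556
  = 0.3444 bits

min(H(U), H(V)) = min(1.5000, 1.0000) = 1.0000 bits
Normalized MI = 0.3444 / 1.0000 = 0.3444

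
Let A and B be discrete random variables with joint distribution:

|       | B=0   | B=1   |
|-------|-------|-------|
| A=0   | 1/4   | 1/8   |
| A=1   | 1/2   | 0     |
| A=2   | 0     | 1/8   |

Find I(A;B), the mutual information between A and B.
Marginal P(A) (row sums):
  P(A=0) = 1/4 + 1/8 = 3/8
  P(A=1) = 1/2 + 0 = 1/2
  P(A=2) = 0 + 1/8 = 1/8
Marginal P(B) (column sums):
  P(B=0) = 1/4 + 1/2 + 0 = 3/4
  P(B=1) = 1/8 + 0 + 1/8 = 1/4

H(A) = -[(3/8)·log₂(3/8) + (1/2)·log₂(1/2) + (1/8)·log₂(1/8)]
  = 0.5306 + 0.5000 + 0.3750
  = 1.4056 bits
H(B) = -[(3/4)·log₂(3/4) + (1/4)·log₂(1/4)]
  = 0.3113 + 0.5000
  = 0.8113 bits
H(A,B) = -[(1/4)·log₂(1/4) + (1/8)·log₂(1/8) + (1/2)·log₂(1/2) + (1/8)·log₂(1/8)]
  = 0.5000 + 0.3750 + 0.5000 + 0.3750
  = 1.7500 bits

I(A;B) = H(A) + H(B) - H(A,B)
  = 1.4056 + 0.8113 - 1.7500
  = 0.4669 bits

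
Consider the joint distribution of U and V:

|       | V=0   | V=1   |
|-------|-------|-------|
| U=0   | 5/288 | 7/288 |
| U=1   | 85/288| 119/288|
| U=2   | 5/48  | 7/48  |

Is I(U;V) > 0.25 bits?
Marginal P(U) (row sums):
  P(U=0) = 5/288 + 7/288 = 1/24
  P(U=1) = 85/288 + 119/288 = 17/24
  P(U=2) = 5/48 + 7/48 = 1/4
Marginal P(V) (column sums):
  P(V=0) = 5/288 + 85/288 + 5/48 = 5/12
  P(V=1) = 7/288 + 119/288 + 7/48 = 7/12

H(U) = -[(1/24)·log₂(1/24) + (17/24)·log₂(17/24) + (1/4)·log₂(1/4)]
  = 0.1910 + 0.3524 + 0.5000
  = 1.0434 bits
H(V) = -[(5/12)·log₂(5/12) + (7/12)·log₂(7/12)]
  = 0.5263 + 0.4536
  = 0.9799 bits
H(U,V) = -[(5/288)·log₂(5/288) + (7/288)·log₂(7/288) + (85/288)·log₂(85/288) + (119/288)·log₂(119/288) + (5/48)·log₂(5/48) + (7/48)·log₂(7/48)]
  = 0.1015 + 0.1303 + 0.5196 + 0.5269 + 0.3399 + 0.4051
  = 2.0233 bits

I(U;V) = H(U) + H(V) - H(U,V)
  = 1.0434 + 0.9799 - 2.0233
  = 0.0000 bits

No. I(U;V) = 0.0000 bits, which is ≤ 0.25 bits.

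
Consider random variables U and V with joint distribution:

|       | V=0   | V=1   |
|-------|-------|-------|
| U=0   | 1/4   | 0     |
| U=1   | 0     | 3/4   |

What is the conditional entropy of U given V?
Marginal P(V) (column sums):
  P(V=0) = 1/4 + 0 = 1/4
  P(V=1) = 0 + 3/4 = 3/4

H(U|V) = -Σ P(U,V)·log₂ P(U|V), where P(U|V) = P(U,V) / P(V)
  (cells with P(U,V) = 0 contribute 0)
  (U=0,V=0): P(U|V) = (1/4)/(1/4) = 1;  -(1/4)·log₂(1) = 0.0000
  (U=1,V=1): P(U|V) = (3/4)/(3/4) = 1;  -(3/4)·log₂(1) = 0.0000
H(U|V) = 0.0000 + 0.0000
  = 0.0000 bits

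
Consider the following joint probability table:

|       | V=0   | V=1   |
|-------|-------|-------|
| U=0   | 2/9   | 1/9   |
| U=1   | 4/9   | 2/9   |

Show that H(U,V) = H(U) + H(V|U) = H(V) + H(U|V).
Marginal P(U) (row sums):
  P(U=0) = 2/9 + 1/9 = 1/3
  P(U=1) = 4/9 + 2/9 = 2/3
Marginal P(V) (column sums):
  P(V=0) = 2/9 + 4/9 = 2/3
  P(V=1) = 1/9 + 2/9 = 1/3

Decomposition 1: H(U) + H(V|U)
H(U) = -[(1/3)·log₂(1/3) + (2/3)·log₂(2/3)]
  = 0.5283 + 0.3900
  = 0.9183 bits
H(V|U) = -Σ P(U,V)·log₂ P(V|U), where P(V|U) = P(U,V) / P(U)
  (U=0,V=0): P(V|U) = (2/9)/(1/3) = 2/3;  -(2/9)·log₂(2/3) = 0.1300
  (U=0,V=1): P(V|U) = (1/9)/(1/3) = 1/3;  -(1/9)·log₂(1/3) = 0.1761
  (U=1,V=0): P(V|U) = (4/9)/(2/3) = 2/3;  -(4/9)·log₂(2/3) = 0.2600
  (U=1,V=1): P(V|U) = (2/9)/(2/3) = 1/3;  -(2/9)·log₂(1/3) = 0.3522
H(V|U) = 0.1300 + 0.1761 + 0.2600 + 0.3522
  = 0.9183 bits
H(U) + H(V|U) = 0.9183 + 0.9183 = 1.8366 bits

Decomposition 2: H(V) + H(U|V)
H(V) = -[(2/3)·log₂(2/3) + (1/3)·log₂(1/3)]
  = 0.3900 + 0.5283
  = 0.9183 bits
H(U|V) = -Σ P(U,V)·log₂ P(U|V), where P(U|V) = P(U,V) / P(V)
  (U=0,V=0): P(U|V) = (2/9)/(2/3) = 1/3;  -(2/9)·log₂(1/3) = 0.3522
  (U=0,V=1): P(U|V) = (1/9)/(1/3) = 1/3;  -(1/9)·log₂(1/3) = 0.1761
  (U=1,V=0): P(U|V) = (4/9)/(2/3) = 2/3;  -(4/9)·log₂(2/3) = 0.2600
  (U=1,V=1): P(U|V) = (2/9)/(1/3) = 2/3;  -(2/9)·log₂(2/3) = 0.1300
H(U|V) = 0.3522 + 0.1761 + 0.2600 + 0.1300
  = 0.9183 bits
H(V) + H(U|V) = 0.9183 + 0.9183 = 1.8366 bits

Direct computation of the joint entropy:
H(U,V) = -[(2/9)·log₂(2/9) + (1/9)·log₂(1/9) + (4/9)·log₂(4/9) + (2/9)·log₂(2/9)]
  = 0.4822 + 0.3522 + 0.5200 + 0.4822
  = 1.8366 bits

All three agree: H(U,V) = 1.8366 bits ✓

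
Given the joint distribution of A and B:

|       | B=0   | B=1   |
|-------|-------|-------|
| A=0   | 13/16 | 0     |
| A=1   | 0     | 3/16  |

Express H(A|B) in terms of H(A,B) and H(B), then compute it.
H(A|B) = H(A,B) - H(B)

Marginal P(B) (column sums):
  P(B=0) = 13/16 + 0 = 13/16
  P(B=1) = 0 + 3/16 = 3/16

H(A,B) = -[(13/16)·log₂(13/16) + (3/16)·log₂(3/16)]
  = 0.2434 + 0.4528
  = 0.6962 bits
H(B) = -[(13/16)·log₂(13/16) + (3/16)·log₂(3/16)]
  = 0.2434 + 0.4528
  = 0.6962 bits

H(A|B) = 0.6962 - 0.6962 = 0.0000 bits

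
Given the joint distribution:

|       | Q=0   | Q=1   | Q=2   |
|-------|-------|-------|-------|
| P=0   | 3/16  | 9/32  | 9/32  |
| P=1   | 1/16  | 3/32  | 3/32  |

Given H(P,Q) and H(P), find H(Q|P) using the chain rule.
From the chain rule: H(P,Q) = H(P) + H(Q|P)
Therefore: H(Q|P) = H(P,Q) - H(P)

H(P,Q) = -[(3/16)·log₂(3/16) + (9/32)·log₂(9/32) + (9/32)·log₂(9/32) + (1/16)·log₂(1/16) + (3/32)·log₂(3/32) + (3/32)·log₂(3/32)]
  = 0.4528 + 0.5147 + 0.5147 + 0.2500 + 0.3202 + 0.3202
  = 2.3726 bits
Marginal P(P) (row sums):
  P(P=0) = 3/16 + 9/32 + 9/32 = 3/4
  P(P=1) = 1/16 + 3/32 + 3/32 = 1/4
H(P) = -[(3/4)·log₂(3/4) + (1/4)·log₂(1/4)]
  = 0.3113 + 0.5000
  = 0.8113 bits

H(Q|P) = 2.3726 - 0.8113 = 1.5613 bits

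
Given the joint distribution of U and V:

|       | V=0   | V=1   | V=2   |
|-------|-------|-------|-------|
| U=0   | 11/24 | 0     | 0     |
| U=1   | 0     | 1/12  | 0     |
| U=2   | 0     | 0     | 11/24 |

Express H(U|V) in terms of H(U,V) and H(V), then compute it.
H(U|V) = H(U,V) - H(V)

Marginal P(V) (column sums):
  P(V=0) = 11/24 + 0 + 0 = 11/24
  P(V=1) = 0 + 1/12 + 0 = 1/12
  P(V=2) = 0 + 0 + 11/24 = 11/24

H(U,V) = -[(11/24)·log₂(11/24) + (1/12)·log₂(1/12) + (11/24)·log₂(11/24)]
  = 0.5159 + 0.2987 + 0.5159
  = 1.3305 bits
H(V) = -[(11/24)·log₂(11/24) + (1/12)·log₂(1/12) + (11/24)·log₂(11/24)]
  = 0.5159 + 0.2987 + 0.5159
  = 1.3305 bits

H(U|V) = 1.3305 - 1.3305 = 0.0000 bits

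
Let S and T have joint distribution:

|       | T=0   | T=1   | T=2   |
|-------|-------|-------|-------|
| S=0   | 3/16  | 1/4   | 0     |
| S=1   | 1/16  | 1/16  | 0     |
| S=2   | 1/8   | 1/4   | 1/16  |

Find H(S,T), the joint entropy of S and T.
H(S,T) = -Σ P(S,T) log₂ P(S,T), summed over the non-zero cells:
H(S,T) = -[(3/16)·log₂(3/16) + (1/4)·log₂(1/4) + (1/16)·log₂(1/16) + (1/16)·log₂(1/16) + (1/8)·log₂(1/8) + (1/4)·log₂(1/4) + (1/16)·log₂(1/16)]
  = 0.4528 + 0.5000 + 0.2500 + 0.2500 + 0.3750 + 0.5000 + 0.2500
  = 2.5778 bits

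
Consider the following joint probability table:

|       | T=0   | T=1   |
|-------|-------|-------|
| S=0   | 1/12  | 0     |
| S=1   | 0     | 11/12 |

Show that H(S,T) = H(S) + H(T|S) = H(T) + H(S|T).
Marginal P(S) (row sums):
  P(S=0) = 1/12 + 0 = 1/12
  P(S=1) = 0 + 11/12 = 11/12
Marginal P(T) (column sums):
  P(T=0) = 1/12 + 0 = 1/12
  P(T=1) = 0 + 11/12 = 11/12

Decomposition 1: H(S) + H(T|S)
H(S) = -[(1/12)·log₂(1/12) + (11/12)·log₂(11/12)]
  = 0.2987 + 0.1151
  = 0.4138 bits
H(T|S) = -Σ P(S,T)·log₂ P(T|S), where P(T|S) = P(S,T) / P(S)
  (cells with P(S,T) = 0 contribute 0)
  (S=0,T=0): P(T|S) = (1/12)/(1/12) = 1;  -(1/12)·log₂(1) = 0.0000
  (S=1,T=1): P(T|S) = (11/12)/(11/12) = 1;  -(11/12)·log₂(1) = 0.0000
H(T|S) = 0.0000 + 0.0000
  = 0.0000 bits
H(S) + H(T|S) = 0.4138 + 0.0000 = 0.4138 bits

Decomposition 2: H(T) + H(S|T)
H(T) = -[(1/12)·log₂(1/12) + (11/12)·log₂(11/12)]
  = 0.2987 + 0.1151
  = 0.4138 bits
H(S|T) = -Σ P(S,T)·log₂ P(S|T), where P(S|T) = P(S,T) / P(T)
  (cells with P(S,T) = 0 contribute 0)
  (S=0,T=0): P(S|T) = (1/12)/(1/12) = 1;  -(1/12)·log₂(1) = 0.0000
  (S=1,T=1): P(S|T) = (11/12)/(11/12) = 1;  -(11/12)·log₂(1) = 0.0000
H(S|T) = 0.0000 + 0.0000
  = 0.0000 bits
H(T) + H(S|T) = 0.4138 + 0.0000 = 0.4138 bits

Direct computation of the joint entropy:
H(S,T) = -[(1/12)·log₂(1/12) + (11/12)·log₂(11/12)]
  = 0.2987 + 0.1151
  = 0.4138 bits

All three agree: H(S,T) = 0.4138 bits ✓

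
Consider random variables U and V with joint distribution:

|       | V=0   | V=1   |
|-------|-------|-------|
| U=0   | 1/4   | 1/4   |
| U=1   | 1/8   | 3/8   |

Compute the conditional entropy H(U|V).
Marginal P(V) (column sums):
  P(V=0) = 1/4 + 1/8 = 3/8
  P(V=1) = 1/4 + 3/8 = 5/8

H(U|V) = -Σ P(U,V)·log₂ P(U|V), where P(U|V) = P(U,V) / P(V)
  (U=0,V=0): P(U|V) = (1/4)/(3/8) = 2/3;  -(1/4)·log₂(2/3) = 0.1462
  (U=0,V=1): P(U|V) = (1/4)/(5/8) = 2/5;  -(1/4)·log₂(2/5) = 0.3305
  (U=1,V=0): P(U|V) = (1/8)/(3/8) = 1/3;  -(1/8)·log₂(1/3) = 0.1981
  (U=1,V=1): P(U|V) = (3/8)/(5/8) = 3/5;  -(3/8)·log₂(3/5) = 0.2764
H(U|V) = 0.1462 + 0.3305 + 0.1981 + 0.2764
  = 0.9512 bits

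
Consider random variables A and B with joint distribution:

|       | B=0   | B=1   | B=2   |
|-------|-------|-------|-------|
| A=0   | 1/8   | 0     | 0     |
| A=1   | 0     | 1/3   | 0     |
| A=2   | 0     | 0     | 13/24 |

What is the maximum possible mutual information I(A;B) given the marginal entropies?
The upper bound on mutual information is I(A;B) ≤ min(H(A), H(B)).

Marginal P(A) (row sums):
  P(A=0) = 1/8 + 0 + 0 = 1/8
  P(A=1) = 0 + 1/3 + 0 = 1/3
  P(A=2) = 0 + 0 + 13/24 = 13/24
Marginal P(B) (column sums):
  P(B=0) = 1/8 + 0 + 0 = 1/8
  P(B=1) = 0 + 1/3 + 0 = 1/3
  P(B=2) = 0 + 0 + 13/24 = 13/24

H(A) = -[(1/8)·log₂(1/8) + (1/3)·log₂(1/3) + (13/24)·log₂(13/24)]
  = 0.3750 + 0.5283 + 0.4791
  = 1.3824 bits
H(B) = -[(1/8)·log₂(1/8) + (1/3)·log₂(1/3) + (13/24)·log₂(13/24)]
  = 0.3750 + 0.5283 + 0.4791
  = 1.3824 bits

Maximum possible I(A;B) = min(1.3824, 1.3824) = 1.3824 bits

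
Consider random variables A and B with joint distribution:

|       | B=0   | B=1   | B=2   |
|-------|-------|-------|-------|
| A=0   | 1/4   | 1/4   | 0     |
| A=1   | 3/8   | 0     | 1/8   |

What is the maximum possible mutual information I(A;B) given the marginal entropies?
The upper bound on mutual information is I(A;B) ≤ min(H(A), H(B)).

Marginal P(A) (row sums):
  P(A=0) = 1/4 + 1/4 + 0 = 1/2
  P(A=1) = 3/8 + 0 + 1/8 = 1/2
Marginal P(B) (column sums):
  P(B=0) = 1/4 + 3/8 = 5/8
  P(B=1) = 1/4 + 0 = 1/4
  P(B=2) = 0 + 1/8 = 1/8

H(A) = -[(1/2)·log₂(1/2) + (1/2)·log₂(1/2)]
  = 0.5000 + 0.5000
  = 1.0000 bits
H(B) = -[(5/8)·log₂(5/8) + (1/4)·log₂(1/4) + (1/8)·log₂(1/8)]
  = 0.4238 + 0.5000 + 0.3750
  = 1.2988 bits

Maximum possible I(A;B) = min(1.0000, 1.2988) = 1.0000 bits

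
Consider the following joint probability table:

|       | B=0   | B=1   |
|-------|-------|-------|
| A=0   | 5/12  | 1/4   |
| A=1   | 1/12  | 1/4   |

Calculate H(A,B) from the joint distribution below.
H(A,B) = -Σ P(A,B) log₂ P(A,B), summed over the non-zero cells:
H(A,B) = -[(5/12)·log₂(5/12) + (1/4)·log₂(1/4) + (1/12)·log₂(1/12) + (1/4)·log₂(1/4)]
  = 0.5263 + 0.5000 + 0.2987 + 0.5000
  = 1.8250 bits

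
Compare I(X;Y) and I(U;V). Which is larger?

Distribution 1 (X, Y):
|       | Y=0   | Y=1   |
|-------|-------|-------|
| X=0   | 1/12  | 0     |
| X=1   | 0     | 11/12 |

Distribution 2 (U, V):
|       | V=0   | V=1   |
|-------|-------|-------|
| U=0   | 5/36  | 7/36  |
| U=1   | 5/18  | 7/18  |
Distribution 1 (X, Y):
Marginal P(X) (row sums):
  P(X=0) = 1/12 + 0 = 1/12
  P(X=1) = 0 + 11/12 = 11/12
Marginal P(Y) (column sums):
  P(Y=0) = 1/12 + 0 = 1/12
  P(Y=1) = 0 + 11/12 = 11/12

H(X) = -[(1/12)·log₂(1/12) + (11/12)·log₂(11/12)]
  = 0.2987 + 0.1151
  = 0.4138 bits
H(Y) = -[(1/12)·log₂(1/12) + (11/12)·log₂(11/12)]
  = 0.2987 + 0.1151
  = 0.4138 bits
H(X,Y) = -[(1/12)·log₂(1/12) + (11/12)·log₂(11/12)]
  = 0.2987 + 0.1151
  = 0.4138 bits

I(X;Y) = H(X) + H(Y) - H(X,Y)
  = 0.4138 + 0.4138 - 0.4138
  = 0.4138 bits

Distribution 2 (U, V):
Marginal P(U) (row sums):
  P(U=0) = 5/36 + 7/36 = 1/3
  P(U=1) = 5/18 + 7/18 = 2/3
Marginal P(V) (column sums):
  P(V=0) = 5/36 + 5/18 = 5/12
  P(V=1) = 7/36 + 7/18 = 7/12

H(U) = -[(1/3)·log₂(1/3) + (2/3)·log₂(2/3)]
  = 0.5283 + 0.3900
  = 0.9183 bits
H(V) = -[(5/12)·log₂(5/12) + (7/12)·log₂(7/12)]
  = 0.5263 + 0.4536
  = 0.9799 bits
H(U,V) = -[(5/36)·log₂(5/36) + (7/36)·log₂(7/36) + (5/18)·log₂(5/18) + (7/18)·log₂(7/18)]
  = 0.3956 + 0.4594 + 0.5133 + 0.5299
  = 1.8982 bits

I(U;V) = H(U) + H(V) - H(U,V)
  = 0.9183 + 0.9799 - 1.8982
  = 0.0000 bits

I(X;Y) = 0.4138 bits > I(U;V) = 0.0000 bits, so (X, Y) has the higher mutual information (stronger dependence).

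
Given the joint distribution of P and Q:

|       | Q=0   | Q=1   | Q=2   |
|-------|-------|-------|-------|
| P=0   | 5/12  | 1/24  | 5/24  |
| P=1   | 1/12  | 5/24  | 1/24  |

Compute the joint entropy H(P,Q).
H(P,Q) = -Σ P(P,Q) log₂ P(P,Q), summed over the non-zero cells:
H(P,Q) = -[(5/12)·log₂(5/12) + (1/24)·log₂(1/24) + (5/24)·log₂(5/24) + (1/12)·log₂(1/12) + (5/24)·log₂(5/24) + (1/24)·log₂(1/24)]
  = 0.5263 + 0.1910 + 0.4715 + 0.2987 + 0.4715 + 0.1910
  = 2.1500 bits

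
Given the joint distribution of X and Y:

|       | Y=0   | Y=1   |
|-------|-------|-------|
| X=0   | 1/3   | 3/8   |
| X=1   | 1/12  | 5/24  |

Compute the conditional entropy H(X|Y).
Marginal P(Y) (column sums):
  P(Y=0) = 1/3 + 1/12 = 5/12
  P(Y=1) = 3/8 + 5/24 = 7/12

H(X|Y) = -Σ P(X,Y)·log₂ P(X|Y), where P(X|Y) = P(X,Y) / P(Y)
  (X=0,Y=0): P(X|Y) = (1/3)/(5/12) = 4/5;  -(1/3)·log₂(4/5) = 0.1073
  (X=0,Y=1): P(X|Y) = (3/8)/(7/12) = 9/14;  -(3/8)·log₂(9/14) = 0.2390
  (X=1,Y=0): P(X|Y) = (1/12)/(5/12) = 1/5;  -(1/12)·log₂(1/5) = 0.1935
  (X=1,Y=1): P(X|Y) = (5/24)/(7/12) = 5/14;  -(5/24)·log₂(5/14) = 0.3095
H(X|Y) = 0.1073 + 0.2390 + 0.1935 + 0.3095
  = 0.8493 bits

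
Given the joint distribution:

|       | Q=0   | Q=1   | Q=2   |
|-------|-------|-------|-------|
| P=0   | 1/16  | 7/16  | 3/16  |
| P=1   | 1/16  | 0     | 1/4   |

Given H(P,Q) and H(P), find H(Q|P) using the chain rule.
From the chain rule: H(P,Q) = H(P) + H(Q|P)
Therefore: H(Q|P) = H(P,Q) - H(P)

H(P,Q) = -[(1/16)·log₂(1/16) + (7/16)·log₂(7/16) + (3/16)·log₂(3/16) + (1/16)·log₂(1/16) + (1/4)·log₂(1/4)]
  = 0.2500 + 0.5218 + 0.4528 + 0.2500 + 0.5000
  = 1.9746 bits
Marginal P(P) (row sums):
  P(P=0) = 1/16 + 7/16 + 3/16 = 11/16
  P(P=1) = 1/16 + 0 + 1/4 = 5/16
H(P) = -[(11/16)·log₂(11/16) + (5/16)·log₂(5/16)]
  = 0.3716 + 0.5244
  = 0.8960 bits

H(Q|P) = 1.9746 - 0.8960 = 1.0786 bits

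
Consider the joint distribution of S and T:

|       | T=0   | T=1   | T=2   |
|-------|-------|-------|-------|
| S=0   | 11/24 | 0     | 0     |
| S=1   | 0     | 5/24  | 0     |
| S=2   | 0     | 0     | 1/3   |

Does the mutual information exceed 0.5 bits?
Marginal P(S) (row sums):
  P(S=0) = 11/24 + 0 + 0 = 11/24
  P(S=1) = 0 + 5/24 + 0 = 5/24
  P(S=2) = 0 + 0 + 1/3 = 1/3
Marginal P(T) (column sums):
  P(T=0) = 11/24 + 0 + 0 = 11/24
  P(T=1) = 0 + 5/24 + 0 = 5/24
  P(T=2) = 0 + 0 + 1/3 = 1/3

H(S) = -[(11/24)·log₂(11/24) + (5/24)·log₂(5/24) + (1/3)·log₂(1/3)]
  = 0.5159 + 0.4715 + 0.5283
  = 1.5157 bits
H(T) = -[(11/24)·log₂(11/24) + (5/24)·log₂(5/24) + (1/3)·log₂(1/3)]
  = 0.5159 + 0.4715 + 0.5283
  = 1.5157 bits
H(S,T) = -[(11/24)·log₂(11/24) + (5/24)·log₂(5/24) + (1/3)·log₂(1/3)]
  = 0.5159 + 0.4715 + 0.5283
  = 1.5157 bits

I(S;T) = H(S) + H(T) - H(S,T)
  = 1.5157 + 1.5157 - 1.5157
  = 1.5157 bits

Yes. I(S;T) = 1.5157 bits, which is > 0.5 bits.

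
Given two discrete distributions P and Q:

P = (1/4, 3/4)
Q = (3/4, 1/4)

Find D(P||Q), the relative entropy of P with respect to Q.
D(P||Q) = Σ P(i) log₂(P(i)/Q(i))
  i=0: (1/4) × log₂((1/4)/(3/4)) = (1/4) × log₂(1/3) = -0.3962
  i=1: (3/4) × log₂((3/4)/(1/4)) = (3/4) × log₂(3) = 1.1887
D(P||Q) = -0.3962 + 1.1887
  = 0.7925 bits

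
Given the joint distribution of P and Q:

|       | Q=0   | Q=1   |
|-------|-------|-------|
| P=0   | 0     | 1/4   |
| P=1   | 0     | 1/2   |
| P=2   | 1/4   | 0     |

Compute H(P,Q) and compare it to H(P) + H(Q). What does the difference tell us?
Marginal P(P) (row sums):
  P(P=0) = 0 + 1/4 = 1/4
  P(P=1) = 0 + 1/2 = 1/2
  P(P=2) = 1/4 + 0 = 1/4
Marginal P(Q) (column sums):
  P(Q=0) = 0 + 0 + 1/4 = 1/4
  P(Q=1) = 1/4 + 1/2 + 0 = 3/4

H(P,Q) = -[(1/4)·log₂(1/4) + (1/2)·log₂(1/2) + (1/4)·log₂(1/4)]
  = 0.5000 + 0.5000 + 0.5000
  = 1.5000 bits
H(P) = -[(1/4)·log₂(1/4) + (1/2)·log₂(1/2) + (1/4)·log₂(1/4)]
  = 0.5000 + 0.5000 + 0.5000
  = 1.5000 bits
H(Q) = -[(1/4)·log₂(1/4) + (3/4)·log₂(3/4)]
  = 0.5000 + 0.3113
  = 0.8113 bits

H(P) + H(Q) = 1.5000 + 0.8113 = 2.3113 bits
Difference: H(P) + H(Q) - H(P,Q) = 2.3113 - 1.5000 = 0.8113 bits = I(P;Q)

The difference is the mutual information; it is positive here, so P and Q are dependent (knowing one reduces uncertainty about the other by 0.8113 bits).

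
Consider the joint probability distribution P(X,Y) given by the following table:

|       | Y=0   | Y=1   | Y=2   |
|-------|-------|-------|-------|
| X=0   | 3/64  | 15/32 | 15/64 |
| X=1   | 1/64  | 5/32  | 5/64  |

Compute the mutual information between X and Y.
Marginal P(X) (row sums):
  P(X=0) = 3/64 + 15/32 + 15/64 = 3/4
  P(X=1) = 1/64 + 5/32 + 5/64 = 1/4
Marginal P(Y) (column sums):
  P(Y=0) = 3/64 + 1/64 = 1/16
  P(Y=1) = 15/32 + 5/32 = 5/8
  P(Y=2) = 15/64 + 5/64 = 5/16

H(X) = -[(3/4)·log₂(3/4) + (1/4)·log₂(1/4)]
  = 0.3113 + 0.5000
  = 0.8113 bits
H(Y) = -[(1/16)·log₂(1/16) + (5/8)·log₂(5/8) + (5/16)·log₂(5/16)]
  = 0.2500 + 0.4238 + 0.5244
  = 1.1982 bits
H(X,Y) = -[(3/64)·log₂(3/64) + (15/32)·log₂(15/32) + (15/64)·log₂(15/64) + (1/64)·log₂(1/64) + (5/32)·log₂(5/32) + (5/64)·log₂(5/64)]
  = 0.2070 + 0.5124 + 0.4906 + 0.0938 + 0.4184 + 0.2873
  = 2.0095 bits

I(X;Y) = H(X) + H(Y) - H(X,Y)
  = 0.8113 + 1.1982 - 2.0095
  = 0.0000 bits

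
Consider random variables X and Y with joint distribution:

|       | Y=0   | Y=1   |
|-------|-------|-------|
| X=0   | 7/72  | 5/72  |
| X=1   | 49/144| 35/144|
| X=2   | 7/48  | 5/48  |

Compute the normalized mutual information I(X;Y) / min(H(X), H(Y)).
Marginal P(X) (row sums):
  P(X=0) = 7/72 + 5/72 = 1/6
  P(X=1) = 49/144 + 35/144 = 7/12
  P(X=2) = 7/48 + 5/48 = 1/4
Marginal P(Y) (column sums):
  P(Y=0) = 7/72 + 49/144 + 7/48 = 7/12
  P(Y=1) = 5/72 + 35/144 + 5/48 = 5/12

H(X) = -[(1/6)·log₂(1/6) + (7/12)·log₂(7/12) + (1/4)·log₂(1/4)]
  = 0.4308 + 0.4536 + 0.5000
  = 1.3844 bits
H(Y) = -[(7/12)·log₂(7/12) + (5/12)·log₂(5/12)]
  = 0.4536 + 0.5263
  = 0.9799 bits
H(X,Y) = -[(7/72)·log₂(7/72) + (5/72)·log₂(5/72) + (49/144)·log₂(49/144) + (35/144)·log₂(35/144) + (7/48)·log₂(7/48) + (5/48)·log₂(5/48)]
  = 0.3269 + 0.2672 + 0.5292 + 0.4960 + 0.4051 + 0.3399
  = 2.3643 bits

I(X;Y) = H(X) + H(Y) - H(X,Y)
  = 1.3844 + 0.9799 - 2.3643
  = 0.0000 bits

min(H(X), H(Y)) = min(1.3844, 0.9799) = 0.9799 bits
Normalized MI = 0.0000 / 0.9799 = 0.0000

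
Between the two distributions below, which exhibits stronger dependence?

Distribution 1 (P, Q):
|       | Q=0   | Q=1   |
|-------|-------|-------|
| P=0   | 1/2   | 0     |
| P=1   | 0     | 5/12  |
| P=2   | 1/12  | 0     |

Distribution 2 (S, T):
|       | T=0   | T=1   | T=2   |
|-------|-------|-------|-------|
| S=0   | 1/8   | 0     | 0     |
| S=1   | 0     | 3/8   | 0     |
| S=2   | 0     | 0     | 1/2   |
Distribution 1 (P, Q):
Marginal P(P) (row sums):
  P(P=0) = 1/2 + 0 = 1/2
  P(P=1) = 0 + 5/12 = 5/12
  P(P=2) = 1/12 + 0 = 1/12
Marginal P(Q) (column sums):
  P(Q=0) = 1/2 + 0 + 1/12 = 7/12
  P(Q=1) = 0 + 5/12 + 0 = 5/12

H(P) = -[(1/2)·log₂(1/2) + (5/12)·log₂(5/12) + (1/12)·log₂(1/12)]
  = 0.5000 + 0.5263 + 0.2987
  = 1.3250 bits
H(Q) = -[(7/12)·log₂(7/12) + (5/12)·log₂(5/12)]
  = 0.4536 + 0.5263
  = 0.9799 bits
H(P,Q) = -[(1/2)·log₂(1/2) + (5/12)·log₂(5/12) + (1/12)·log₂(1/12)]
  = 0.5000 + 0.5263 + 0.2987
  = 1.3250 bits

I(P;Q) = H(P) + H(Q) - H(P,Q)
  = 1.3250 + 0.9799 - 1.3250
  = 0.9799 bits

Distribution 2 (S, T):
Marginal P(S) (row sums):
  P(S=0) = 1/8 + 0 + 0 = 1/8
  P(S=1) = 0 + 3/8 + 0 = 3/8
  P(S=2) = 0 + 0 + 1/2 = 1/2
Marginal P(T) (column sums):
  P(T=0) = 1/8 + 0 + 0 = 1/8
  P(T=1) = 0 + 3/8 + 0 = 3/8
  P(T=2) = 0 + 0 + 1/2 = 1/2

H(S) = -[(1/8)·log₂(1/8) + (3/8)·log₂(3/8) + (1/2)·log₂(1/2)]
  = 0.3750 + 0.5306 + 0.5000
  = 1.4056 bits
H(T) = -[(1/8)·log₂(1/8) + (3/8)·log₂(3/8) + (1/2)·log₂(1/2)]
  = 0.3750 + 0.5306 + 0.5000
  = 1.4056 bits
H(S,T) = -[(1/8)·log₂(1/8) + (3/8)·log₂(3/8) + (1/2)·log₂(1/2)]
  = 0.3750 + 0.5306 + 0.5000
  = 1.4056 bits

I(S;T) = H(S) + H(T) - H(S,T)
  = 1.4056 + 1.4056 - 1.4056
  = 1.4056 bits

I(S;T) = 1.4056 bits > I(P;Q) = 0.9799 bits, so (S, T) has the higher mutual information (stronger dependence).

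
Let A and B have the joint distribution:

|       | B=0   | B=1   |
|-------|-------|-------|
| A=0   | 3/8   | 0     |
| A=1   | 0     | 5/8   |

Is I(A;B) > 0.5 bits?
Marginal P(A) (row sums):
  P(A=0) = 3/8 + 0 = 3/8
  P(A=1) = 0 + 5/8 = 5/8
Marginal P(B) (column sums):
  P(B=0) = 3/8 + 0 = 3/8
  P(B=1) = 0 + 5/8 = 5/8

H(A) = -[(3/8)·log₂(3/8) + (5/8)·log₂(5/8)]
  = 0.5306 + 0.4238
  = 0.9544 bits
H(B) = -[(3/8)·log₂(3/8) + (5/8)·log₂(5/8)]
  = 0.5306 + 0.4238
  = 0.9544 bits
H(A,B) = -[(3/8)·log₂(3/8) + (5/8)·log₂(5/8)]
  = 0.5306 + 0.4238
  = 0.9544 bits

I(A;B) = H(A) + H(B) - H(A,B)
  = 0.9544 + 0.9544 - 0.9544
  = 0.9544 bits

Yes. I(A;B) = 0.9544 bits, which is > 0.5 bits.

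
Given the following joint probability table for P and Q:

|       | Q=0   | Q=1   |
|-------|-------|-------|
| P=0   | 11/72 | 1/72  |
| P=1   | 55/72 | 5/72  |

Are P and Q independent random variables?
Marginal P(P) (row sums):
  P(P=0) = 11/72 + 1/72 = 1/6
  P(P=1) = 55/72 + 5/72 = 5/6
Marginal P(Q) (column sums):
  P(Q=0) = 11/72 + 55/72 = 11/12
  P(Q=1) = 1/72 + 5/72 = 1/12

P and Q are independent iff P(P=i,Q=j) = P(P=i)·P(Q=j) for every cell.
  P(P=0)·P(Q=0) = 1/6 × 11/12 = 11/72 = P(P=0,Q=0) ✓
  P(P=0)·P(Q=1) = 1/6 × 1/12 = 1/72 = P(P=0,Q=1) ✓
  P(P=1)·P(Q=0) = 5/6 × 11/12 = 55/72 = P(P=1,Q=0) ✓
  P(P=1)·P(Q=1) = 5/6 × 1/12 = 5/72 = P(P=1,Q=1) ✓

Yes, P and Q are independent: every cell factors, so I(P;Q) = 0 bits.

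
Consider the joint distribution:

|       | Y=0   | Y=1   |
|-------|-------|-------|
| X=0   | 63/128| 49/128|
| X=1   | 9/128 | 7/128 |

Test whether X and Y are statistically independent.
Marginal P(X) (row sums):
  P(X=0) = 63/128 + 49/128 = 7/8
  P(X=1) = 9/128 + 7/128 = 1/8
Marginal P(Y) (column sums):
  P(Y=0) = 63/128 + 9/128 = 9/16
  P(Y=1) = 49/128 + 7/128 = 7/16

X and Y are independent iff P(X=i,Y=j) = P(X=i)·P(Y=j) for every cell.
  P(X=0)·P(Y=0) = 7/8 × 9/16 = 63/128 = P(X=0,Y=0) ✓
  P(X=0)·P(Y=1) = 7/8 × 7/16 = 49/128 = P(X=0,Y=1) ✓
  P(X=1)·P(Y=0) = 1/8 × 9/16 = 9/128 = P(X=1,Y=0) ✓
  P(X=1)·P(Y=1) = 1/8 × 7/16 = 7/128 = P(X=1,Y=1) ✓

Yes, X and Y are independent: every cell factors, so I(X;Y) = 0 bits.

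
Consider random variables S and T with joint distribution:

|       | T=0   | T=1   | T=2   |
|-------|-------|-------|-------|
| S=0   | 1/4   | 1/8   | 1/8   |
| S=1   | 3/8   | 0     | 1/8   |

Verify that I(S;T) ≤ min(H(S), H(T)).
Marginal P(S) (row sums):
  P(S=0) = 1/4 + 1/8 + 1/8 = 1/2
  P(S=1) = 3/8 + 0 + 1/8 = 1/2
Marginal P(T) (column sums):
  P(T=0) = 1/4 + 3/8 = 5/8
  P(T=1) = 1/8 + 0 = 1/8
  P(T=2) = 1/8 + 1/8 = 1/4

H(S) = -[(1/2)·log₂(1/2) + (1/2)·log₂(1/2)]
  = 0.5000 + 0.5000
  = 1.0000 bits
H(T) = -[(5/8)·log₂(5/8) + (1/8)·log₂(1/8) + (1/4)·log₂(1/4)]
  = 0.4238 + 0.3750 + 0.5000
  = 1.2988 bits
H(S,T) = -[(1/4)·log₂(1/4) + (1/8)·log₂(1/8) + (1/8)·log₂(1/8) + (3/8)·log₂(3/8) + (1/8)·log₂(1/8)]
  = 0.5000 + 0.3750 + 0.3750 + 0.5306 + 0.3750
  = 2.1556 bits

I(S;T) = H(S) + H(T) - H(S,T)
  = 1.0000 + 1.2988 - 2.1556
  = 0.1432 bits

min(H(S), H(T)) = min(1.0000, 1.2988) = 1.0000 bits
Since 0.1432 ≤ 1.0000, the bound is satisfied ✓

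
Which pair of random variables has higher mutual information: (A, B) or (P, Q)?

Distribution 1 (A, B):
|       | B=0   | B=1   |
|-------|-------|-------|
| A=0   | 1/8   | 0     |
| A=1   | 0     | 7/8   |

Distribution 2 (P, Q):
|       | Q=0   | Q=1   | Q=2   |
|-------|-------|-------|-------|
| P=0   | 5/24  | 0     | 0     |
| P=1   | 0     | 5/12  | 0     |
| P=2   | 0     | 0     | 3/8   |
Distribution 1 (A, B):
Marginal P(A) (row sums):
  P(A=0) = 1/8 + 0 = 1/8
  P(A=1) = 0 + 7/8 = 7/8
Marginal P(B) (column sums):
  P(B=0) = 1/8 + 0 = 1/8
  P(B=1) = 0 + 7/8 = 7/8

H(A) = -[(1/8)·log₂(1/8) + (7/8)·log₂(7/8)]
  = 0.3750 + 0.1686
  = 0.5436 bits
H(B) = -[(1/8)·log₂(1/8) + (7/8)·log₂(7/8)]
  = 0.3750 + 0.1686
  = 0.5436 bits
H(A,B) = -[(1/8)·log₂(1/8) + (7/8)·log₂(7/8)]
  = 0.3750 + 0.1686
  = 0.5436 bits

I(A;B) = H(A) + H(B) - H(A,B)
  = 0.5436 + 0.5436 - 0.5436
  = 0.5436 bits

Distribution 2 (P, Q):
Marginal P(P) (row sums):
  P(P=0) = 5/24 + 0 + 0 = 5/24
  P(P=1) = 0 + 5/12 + 0 = 5/12
  P(P=2) = 0 + 0 + 3/8 = 3/8
Marginal P(Q) (column sums):
  P(Q=0) = 5/24 + 0 + 0 = 5/24
  P(Q=1) = 0 + 5/12 + 0 = 5/12
  P(Q=2) = 0 + 0 + 3/8 = 3/8

H(P) = -[(5/24)·log₂(5/24) + (5/12)·log₂(5/12) + (3/8)·log₂(3/8)]
  = 0.4715 + 0.5263 + 0.5306
  = 1.5284 bits
H(Q) = -[(5/24)·log₂(5/24) + (5/12)·log₂(5/12) + (3/8)·log₂(3/8)]
  = 0.4715 + 0.5263 + 0.5306
  = 1.5284 bits
H(P,Q) = -[(5/24)·log₂(5/24) + (5/12)·log₂(5/12) + (3/8)·log₂(3/8)]
  = 0.4715 + 0.5263 + 0.5306
  = 1.5284 bits

I(P;Q) = H(P) + H(Q) - H(P,Q)
  = 1.5284 + 1.5284 - 1.5284
  = 1.5284 bits

I(P;Q) = 1.5284 bits > I(A;B) = 0.5436 bits, so (P, Q) has the higher mutual information (stronger dependence).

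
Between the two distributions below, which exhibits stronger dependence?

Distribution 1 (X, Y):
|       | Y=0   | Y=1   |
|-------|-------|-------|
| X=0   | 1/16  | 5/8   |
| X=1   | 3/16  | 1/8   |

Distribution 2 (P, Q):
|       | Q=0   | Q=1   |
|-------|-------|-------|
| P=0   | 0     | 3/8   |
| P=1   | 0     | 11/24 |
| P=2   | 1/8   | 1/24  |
Distribution 1 (X, Y):
Marginal P(X) (row sums):
  P(X=0) = 1/16 + 5/8 = 11/16
  P(X=1) = 3/16 + 1/8 = 5/16
Marginal P(Y) (column sums):
  P(Y=0) = 1/16 + 3/16 = 1/4
  P(Y=1) = 5/8 + 1/8 = 3/4

H(X) = -[(11/16)·log₂(11/16) + (5/16)·log₂(5/16)]
  = 0.3716 + 0.5244
  = 0.8960 bits
H(Y) = -[(1/4)·log₂(1/4) + (3/4)·log₂(3/4)]
  = 0.5000 + 0.3113
  = 0.8113 bits
H(X,Y) = -[(1/16)·log₂(1/16) + (5/8)·log₂(5/8) + (3/16)·log₂(3/16) + (1/8)·log₂(1/8)]
  = 0.2500 + 0.4238 + 0.4528 + 0.3750
  = 1.5016 bits

I(X;Y) = H(X) + H(Y) - H(X,Y)
  = 0.8960 + 0.8113 - 1.5016
  = 0.2057 bits

Distribution 2 (P, Q):
Marginal P(P) (row sums):
  P(P=0) = 0 + 3/8 = 3/8
  P(P=1) = 0 + 11/24 = 11/24
  P(P=2) = 1/8 + 1/24 = 1/6
Marginal P(Q) (column sums):
  P(Q=0) = 0 + 0 + 1/8 = 1/8
  P(Q=1) = 3/8 + 11/24 + 1/24 = 7/8

H(P) = -[(3/8)·log₂(3/8) + (11/24)·log₂(11/24) + (1/6)·log₂(1/6)]
  = 0.5306 + 0.5159 + 0.4308
  = 1.4773 bits
H(Q) = -[(1/8)·log₂(1/8) + (7/8)·log₂(7/8)]
  = 0.3750 + 0.1686
  = 0.5436 bits
H(P,Q) = -[(3/8)·log₂(3/8) + (11/24)·log₂(11/24) + (1/8)·log₂(1/8) + (1/24)·log₂(1/24)]
  = 0.5306 + 0.5159 + 0.3750 + 0.1910
  = 1.6125 bits

I(P;Q) = H(P) + H(Q) - H(P,Q)
  = 1.4773 + 0.5436 - 1.6125
  = 0.4084 bits

I(P;Q) = 0.4084 bits > I(X;Y) = 0.2057 bits, so (P, Q) has the higher mutual information (stronger dependence).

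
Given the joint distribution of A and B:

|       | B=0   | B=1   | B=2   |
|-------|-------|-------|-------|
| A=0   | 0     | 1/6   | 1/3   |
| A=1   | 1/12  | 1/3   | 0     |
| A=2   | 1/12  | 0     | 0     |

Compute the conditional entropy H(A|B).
Marginal P(B) (column sums):
  P(B=0) = 0 + 1/12 + 1/12 = 1/6
  P(B=1) = 1/6 + 1/3 + 0 = 1/2
  P(B=2) = 1/3 + 0 + 0 = 1/3

H(A|B) = -Σ P(A,B)·log₂ P(A|B), where P(A|B) = P(A,B) / P(B)
  (cells with P(A,B) = 0 contribute 0)
  (A=0,B=1): P(A|B) = (1/6)/(1/2) = 1/3;  -(1/6)·log₂(1/3) = 0.2642
  (A=0,B=2): P(A|B) = (1/3)/(1/3) = 1;  -(1/3)·log₂(1) = 0.0000
  (A=1,B=0): P(A|B) = (1/12)/(1/6) = 1/2;  -(1/12)·log₂(1/2) = 0.0833
  (A=1,B=1): P(A|B) = (1/3)/(1/2) = 2/3;  -(1/3)·log₂(2/3) = 0.1950
  (A=2,B=0): P(A|B) = (1/12)/(1/6) = 1/2;  -(1/12)·log₂(1/2) = 0.0833
H(A|B) = 0.2642 + 0.0000 + 0.0833 + 0.1950 + 0.0833
  = 0.6258 bits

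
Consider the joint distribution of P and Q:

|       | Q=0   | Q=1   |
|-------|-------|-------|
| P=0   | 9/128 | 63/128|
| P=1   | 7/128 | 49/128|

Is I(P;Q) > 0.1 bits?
Marginal P(P) (row sums):
  P(P=0) = 9/128 + 63/128 = 9/16
  P(P=1) = 7/128 + 49/128 = 7/16
Marginal P(Q) (column sums):
  P(Q=0) = 9/128 + 7/128 = 1/8
  P(Q=1) = 63/128 + 49/128 = 7/8

H(P) = -[(9/16)·log₂(9/16) + (7/16)·log₂(7/16)]
  = 0.4669 + 0.5218
  = 0.9887 bits
H(Q) = -[(1/8)·log₂(1/8) + (7/8)·log₂(7/8)]
  = 0.3750 + 0.1686
  = 0.5436 bits
H(P,Q) = -[(9/128)·log₂(9/128) + (63/128)·log₂(63/128) + (7/128)·log₂(7/128) + (49/128)·log₂(49/128)]
  = 0.2693 + 0.5034 + 0.2293 + 0.5303
  = 1.5323 bits

I(P;Q) = H(P) + H(Q) - H(P,Q)
  = 0.9887 + 0.5436 - 1.5323
  = 0.0000 bits

No. I(P;Q) = 0.0000 bits, which is ≤ 0.1 bits.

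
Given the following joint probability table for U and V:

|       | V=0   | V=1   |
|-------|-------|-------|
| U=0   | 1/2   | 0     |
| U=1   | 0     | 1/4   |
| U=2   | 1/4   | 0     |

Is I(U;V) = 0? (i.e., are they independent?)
Marginal P(U) (row sums):
  P(U=0) = 1/2 + 0 = 1/2
  P(U=1) = 0 + 1/4 = 1/4
  P(U=2) = 1/4 + 0 = 1/4
Marginal P(V) (column sums):
  P(V=0) = 1/2 + 0 + 1/4 = 3/4
  P(V=1) = 0 + 1/4 + 0 = 1/4

U and V are independent iff P(U=i,V=j) = P(U=i)·P(V=j) for every cell.
  P(U=0)·P(V=0) = 1/2 × 3/4 = 3/8, but P(U=0,V=0) = 1/2 ✗

No, U and V are not independent. Quantitatively, I(U;V) > 0:

H(U) = -[(1/2)·log₂(1/2) + (1/4)·log₂(1/4) + (1/4)·log₂(1/4)]
  = 0.5000 + 0.5000 + 0.5000
  = 1.5000 bits
H(V) = -[(3/4)·log₂(3/4) + (1/4)·log₂(1/4)]
  = 0.3113 + 0.5000
  = 0.8113 bits
H(U,V) = -[(1/2)·log₂(1/2) + (1/4)·log₂(1/4) + (1/4)·log₂(1/4)]
  = 0.5000 + 0.5000 + 0.5000
  = 1.5000 bits
I(U;V) = H(U) + H(V) - H(U,V) = 1.5000 + 0.8113 - 1.5000 = 0.8113 bits > 0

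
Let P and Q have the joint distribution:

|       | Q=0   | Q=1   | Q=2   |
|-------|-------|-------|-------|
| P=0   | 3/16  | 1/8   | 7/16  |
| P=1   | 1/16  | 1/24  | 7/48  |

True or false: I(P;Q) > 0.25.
Marginal P(P) (row sums):
  P(P=0) = 3/16 + 1/8 + 7/16 = 3/4
  P(P=1) = 1/16 + 1/24 + 7/48 = 1/4
Marginal P(Q) (column sums):
  P(Q=0) = 3/16 + 1/16 = 1/4
  P(Q=1) = 1/8 + 1/24 = 1/6
  P(Q=2) = 7/16 + 7/48 = 7/12

H(P) = -[(3/4)·log₂(3/4) + (1/4)·log₂(1/4)]
  = 0.3113 + 0.5000
  = 0.8113 bits
H(Q) = -[(1/4)·log₂(1/4) + (1/6)·log₂(1/6) + (7/12)·log₂(7/12)]
  = 0.5000 + 0.4308 + 0.4536
  = 1.3844 bits
H(P,Q) = -[(3/16)·log₂(3/16) + (1/8)·log₂(1/8) + (7/16)·log₂(7/16) + (1/16)·log₂(1/16) + (1/24)·log₂(1/24) + (7/48)·log₂(7/48)]
  = 0.4528 + 0.3750 + 0.5218 + 0.2500 + 0.1910 + 0.4051
  = 2.1957 bits

I(P;Q) = H(P) + H(Q) - H(P,Q)
  = 0.8113 + 1.3844 - 2.1957
  = 0.0000 bits

False. I(P;Q) = 0.0000 bits, which is ≤ 0.25 bits.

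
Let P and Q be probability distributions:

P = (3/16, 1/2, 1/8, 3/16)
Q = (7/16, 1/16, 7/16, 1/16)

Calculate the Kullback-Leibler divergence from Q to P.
D(P||Q) = Σ P(i) log₂(P(i)/Q(i))
  i=0: (3/16) × log₂((3/16)/(7/16)) = (3/16) × log₂(3/7) = -0.2292
  i=1: (1/2) × log₂((1/2)/(1/16)) = (1/2) × log₂(8) = 1.5000
  i=2: (1/8) × log₂((1/8)/(7/16)) = (1/8) × log₂(2/7) = -0.2259
  i=3: (3/16) × log₂((3/16)/(1/16)) = (3/16) × log₂(3) = 0.2972
D(P||Q) = -0.2292 + 1.5000 - 0.2259 + 0.2972
  = 1.3421 bits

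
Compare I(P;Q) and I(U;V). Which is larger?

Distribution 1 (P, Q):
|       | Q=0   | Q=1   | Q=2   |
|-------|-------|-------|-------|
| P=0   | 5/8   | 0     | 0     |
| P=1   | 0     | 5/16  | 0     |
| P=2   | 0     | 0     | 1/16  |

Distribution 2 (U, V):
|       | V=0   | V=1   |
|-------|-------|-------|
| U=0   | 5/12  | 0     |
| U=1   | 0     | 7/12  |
Distribution 1 (P, Q):
Marginal P(P) (row sums):
  P(P=0) = 5/8 + 0 + 0 = 5/8
  P(P=1) = 0 + 5/16 + 0 = 5/16
  P(P=2) = 0 + 0 + 1/16 = 1/16
Marginal P(Q) (column sums):
  P(Q=0) = 5/8 + 0 + 0 = 5/8
  P(Q=1) = 0 + 5/16 + 0 = 5/16
  P(Q=2) = 0 + 0 + 1/16 = 1/16

H(P) = -[(5/8)·log₂(5/8) + (5/16)·log₂(5/16) + (1/16)·log₂(1/16)]
  = 0.4238 + 0.5244 + 0.2500
  = 1.1982 bits
H(Q) = -[(5/8)·log₂(5/8) + (5/16)·log₂(5/16) + (1/16)·log₂(1/16)]
  = 0.4238 + 0.5244 + 0.2500
  = 1.1982 bits
H(P,Q) = -[(5/8)·log₂(5/8) + (5/16)·log₂(5/16) + (1/16)·log₂(1/16)]
  = 0.4238 + 0.5244 + 0.2500
  = 1.1982 bits

I(P;Q) = H(P) + H(Q) - H(P,Q)
  = 1.1982 + 1.1982 - 1.1982
  = 1.1982 bits

Distribution 2 (U, V):
Marginal P(U) (row sums):
  P(U=0) = 5/12 + 0 = 5/12
  P(U=1) = 0 + 7/12 = 7/12
Marginal P(V) (column sums):
  P(V=0) = 5/12 + 0 = 5/12
  P(V=1) = 0 + 7/12 = 7/12

H(U) = -[(5/12)·log₂(5/12) + (7/12)·log₂(7/12)]
  = 0.5263 + 0.4536
  = 0.9799 bits
H(V) = -[(5/12)·log₂(5/12) + (7/12)·log₂(7/12)]
  = 0.5263 + 0.4536
  = 0.9799 bits
H(U,V) = -[(5/12)·log₂(5/12) + (7/12)·log₂(7/12)]
  = 0.5263 + 0.4536
  = 0.9799 bits

I(U;V) = H(U) + H(V) - H(U,V)
  = 0.9799 + 0.9799 - 0.9799
  = 0.9799 bits

I(P;Q) = 1.1982 bits > I(U;V) = 0.9799 bits, so (P, Q) has the higher mutual information (stronger dependence).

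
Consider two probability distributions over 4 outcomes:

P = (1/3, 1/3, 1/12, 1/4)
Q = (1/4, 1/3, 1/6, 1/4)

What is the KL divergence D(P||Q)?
D(P||Q) = Σ P(i) log₂(P(i)/Q(i))
  i=0: (1/3) × log₂((1/3)/(1/4)) = (1/3) × log₂(4/3) = 0.1383
  i=1: (1/3) × log₂((1/3)/(1/3)) = (1/3) × log₂(1) = 0.0000
  i=2: (1/12) × log₂((1/12)/(1/6)) = (1/12) × log₂(1/2) = -0.0833
  i=3: (1/4) × log₂((1/4)/(1/4)) = (1/4) × log₂(1) = 0.0000
D(P||Q) = 0.1383 + 0.0000 - 0.0833 + 0.0000
  = 0.0550 bits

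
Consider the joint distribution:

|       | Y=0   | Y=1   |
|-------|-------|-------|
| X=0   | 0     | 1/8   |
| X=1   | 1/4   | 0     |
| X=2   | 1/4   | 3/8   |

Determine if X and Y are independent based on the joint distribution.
Marginal P(X) (row sums):
  P(X=0) = 0 + 1/8 = 1/8
  P(X=1) = 1/4 + 0 = 1/4
  P(X=2) = 1/4 + 3/8 = 5/8
Marginal P(Y) (column sums):
  P(Y=0) = 0 + 1/4 + 1/4 = 1/2
  P(Y=1) = 1/8 + 0 + 3/8 = 1/2

X and Y are independent iff P(X=i,Y=j) = P(X=i)·P(Y=j) for every cell.
  P(X=0)·P(Y=0) = 1/8 × 1/2 = 1/16, but P(X=0,Y=0) = 0 ✗

No, X and Y are not independent. Quantitatively, I(X;Y) > 0:

H(X) = -[(1/8)·log₂(1/8) + (1/4)·log₂(1/4) + (5/8)·log₂(5/8)]
  = 0.3750 + 0.5000 + 0.4238
  = 1.2988 bits
H(Y) = -[(1/2)·log₂(1/2) + (1/2)·log₂(1/2)]
  = 0.5000 + 0.5000
  = 1.0000 bits
H(X,Y) = -[(1/8)·log₂(1/8) + (1/4)·log₂(1/4) + (1/4)·log₂(1/4) + (3/8)·log₂(3/8)]
  = 0.3750 + 0.5000 + 0.5000 + 0.5306
  = 1.9056 bits
I(X;Y) = H(X) + H(Y) - H(X,Y) = 1.2988 + 1.0000 - 1.9056 = 0.3932 bits > 0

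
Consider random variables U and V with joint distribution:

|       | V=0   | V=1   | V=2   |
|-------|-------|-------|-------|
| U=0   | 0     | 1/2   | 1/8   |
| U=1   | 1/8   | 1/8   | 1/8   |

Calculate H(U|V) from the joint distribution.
Marginal P(V) (column sums):
  P(V=0) = 0 + 1/8 = 1/8
  P(V=1) = 1/2 + 1/8 = 5/8
  P(V=2) = 1/8 + 1/8 = 1/4

H(U|V) = -Σ P(U,V)·log₂ P(U|V), where P(U|V) = P(U,V) / P(V)
  (cells with P(U,V) = 0 contribute 0)
  (U=0,V=1): P(U|V) = (1/2)/(5/8) = 4/5;  -(1/2)·log₂(4/5) = 0.1610
  (U=0,V=2): P(U|V) = (1/8)/(1/4) = 1/2;  -(1/8)·log₂(1/2) = 0.1250
  (U=1,V=0): P(U|V) = (1/8)/(1/8) = 1;  -(1/8)·log₂(1) = 0.0000
  (U=1,V=1): P(U|V) = (1/8)/(5/8) = 1/5;  -(1/8)·log₂(1/5) = 0.2902
  (U=1,V=2): P(U|V) = (1/8)/(1/4) = 1/2;  -(1/8)·log₂(1/2) = 0.1250
H(U|V) = 0.1610 + 0.1250 + 0.0000 + 0.2902 + 0.1250
  = 0.7012 bits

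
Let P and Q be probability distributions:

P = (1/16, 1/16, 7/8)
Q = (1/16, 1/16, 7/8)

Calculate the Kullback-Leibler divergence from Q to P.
D(P||Q) = Σ P(i) log₂(P(i)/Q(i))
  i=0: (1/16) × log₂((1/16)/(1/16)) = (1/16) × log₂(1) = 0.0000
  i=1: (1/16) × log₂((1/16)/(1/16)) = (1/16) × log₂(1) = 0.0000
  i=2: (7/8) × log₂((7/8)/(7/8)) = (7/8) × log₂(1) = 0.0000
D(P||Q) = 0.0000 + 0.0000 + 0.0000
  = 0.0000 bits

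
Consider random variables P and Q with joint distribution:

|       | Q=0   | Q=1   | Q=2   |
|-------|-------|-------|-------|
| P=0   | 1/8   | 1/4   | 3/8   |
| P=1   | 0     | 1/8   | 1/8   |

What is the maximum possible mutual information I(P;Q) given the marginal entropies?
The upper bound on mutual information is I(P;Q) ≤ min(H(P), H(Q)).

Marginal P(P) (row sums):
  P(P=0) = 1/8 + 1/4 + 3/8 = 3/4
  P(P=1) = 0 + 1/8 + 1/8 = 1/4
Marginal P(Q) (column sums):
  P(Q=0) = 1/8 + 0 = 1/8
  P(Q=1) = 1/4 + 1/8 = 3/8
  P(Q=2) = 3/8 + 1/8 = 1/2

H(P) = -[(3/4)·log₂(3/4) + (1/4)·log₂(1/4)]
  = 0.3113 + 0.5000
  = 0.8113 bits
H(Q) = -[(1/8)·log₂(1/8) + (3/8)·log₂(3/8) + (1/2)·log₂(1/2)]
  = 0.3750 + 0.5306 + 0.5000
  = 1.4056 bits

Maximum possible I(P;Q) = min(0.8113, 1.4056) = 0.8113 bits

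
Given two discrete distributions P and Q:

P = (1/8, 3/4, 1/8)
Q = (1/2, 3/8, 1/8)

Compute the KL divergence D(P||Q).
D(P||Q) = Σ P(i) log₂(P(i)/Q(i))
  i=0: (1/8) × log₂((1/8)/(1/2)) = (1/8) × log₂(1/4) = -0.2500
  i=1: (3/4) × log₂((3/4)/(3/8)) = (3/4) × log₂(2) = 0.7500
  i=2: (1/8) × log₂((1/8)/(1/8)) = (1/8) × log₂(1) = 0.0000
D(P||Q) = -0.2500 + 0.7500 + 0.0000
  = 0.5000 bits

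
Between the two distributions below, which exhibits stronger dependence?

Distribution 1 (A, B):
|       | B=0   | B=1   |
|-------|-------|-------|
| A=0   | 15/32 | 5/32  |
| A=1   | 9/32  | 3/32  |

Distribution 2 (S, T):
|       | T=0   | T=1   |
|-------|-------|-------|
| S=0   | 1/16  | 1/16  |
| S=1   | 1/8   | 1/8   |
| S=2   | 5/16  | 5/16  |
Distribution 1 (A, B):
Marginal P(A) (row sums):
  P(A=0) = 15/32 + 5/32 = 5/8
  P(A=1) = 9/32 + 3/32 = 3/8
Marginal P(B) (column sums):
  P(B=0) = 15/32 + 9/32 = 3/4
  P(B=1) = 5/32 + 3/32 = 1/4

H(A) = -[(5/8)·log₂(5/8) + (3/8)·log₂(3/8)]
  = 0.4238 + 0.5306
  = 0.9544 bits
H(B) = -[(3/4)·log₂(3/4) + (1/4)·log₂(1/4)]
  = 0.3113 + 0.5000
  = 0.8113 bits
H(A,B) = -[(15/32)·log₂(15/32) + (5/32)·log₂(5/32) + (9/32)·log₂(9/32) + (3/32)·log₂(3/32)]
  = 0.5124 + 0.4184 + 0.5147 + 0.3202
  = 1.7657 bits

I(A;B) = H(A) + H(B) - H(A,B)
  = 0.9544 + 0.8113 - 1.7657
  = 0.0000 bits

Distribution 2 (S, T):
Marginal P(S) (row sums):
  P(S=0) = 1/16 + 1/16 = 1/8
  P(S=1) = 1/8 + 1/8 = 1/4
  P(S=2) = 5/16 + 5/16 = 5/8
Marginal P(T) (column sums):
  P(T=0) = 1/16 + 1/8 + 5/16 = 1/2
  P(T=1) = 1/16 + 1/8 + 5/16 = 1/2

H(S) = -[(1/8)·log₂(1/8) + (1/4)·log₂(1/4) + (5/8)·log₂(5/8)]
  = 0.3750 + 0.5000 + 0.4238
  = 1.2988 bits
H(T) = -[(1/2)·log₂(1/2) + (1/2)·log₂(1/2)]
  = 0.5000 + 0.5000
  = 1.0000 bits
H(S,T) = -[(1/16)·log₂(1/16) + (1/16)·log₂(1/16) + (1/8)·log₂(1/8) + (1/8)·log₂(1/8) + (5/16)·log₂(5/16) + (5/16)·log₂(5/16)]
  = 0.2500 + 0.2500 + 0.3750 + 0.3750 + 0.5244 + 0.5244
  = 2.2988 bits

I(S;T) = H(S) + H(T) - H(S,T)
  = 1.2988 + 1.0000 - 2.2988
  = 0.0000 bits

Both joint tables factor as the product of their marginals, so I(A;B) = I(S;T) = 0 bits: neither is larger (both pairs are independent).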